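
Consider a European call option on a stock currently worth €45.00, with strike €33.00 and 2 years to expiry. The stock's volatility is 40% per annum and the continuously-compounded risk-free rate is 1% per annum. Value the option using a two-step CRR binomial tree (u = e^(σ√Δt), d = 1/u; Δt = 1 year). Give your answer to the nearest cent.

CRR parameters: u = e^(σ√Δt) = e^(0.4·√1) = 1.4918, d = 1/u = 0.6703
Per-period rate: rΔt = 0.01·1 = 0.01, so R = e^0.01 = 1.0101
Risk-neutral probability p = (e^0.01 − 0.6703)/(1.4918 − 0.6703) = 0.3397/0.8215 = 0.4135
Terminal stock prices: S_uu = 100.1, S_ud = 45, S_dd = 20.22
Terminal payoffs (S − K): max(67.15, 0) = 67.15, max(12, 0) = 12, max(-12.78, 0) = 0
Node u (S = 67.13): V_u = e^(−0.01)·[0.4135·67.1493 + 0.5865·12.0000] = 34.4605
Node d (S = 30.16): V_d = e^(−0.01)·[0.4135·12.0000 + 0.5865·0.0000] = 4.9132
Node 0 (S = 45): V_0 = e^(−0.01)·[0.4135·34.4605 + 0.5865·4.9132] = 16.9619

€16.96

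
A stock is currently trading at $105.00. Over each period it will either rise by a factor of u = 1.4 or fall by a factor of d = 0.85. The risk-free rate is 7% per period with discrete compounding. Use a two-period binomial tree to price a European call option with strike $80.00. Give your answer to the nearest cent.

$36.43

Risk-neutral probability p = (1 + 0.07 − 0.85)/(1.4 − 0.85) = 0.2200/0.5500 = 0.4000
Terminal stock prices: S_uu = 205.8, S_ud = 125, S_dd = 75.86
Terminal payoffs (S − K): max(125.8, 0) = 125.8, max(44.95, 0) = 44.95, max(-4.138, 0) = 0
Node u (S = 147): V_u = 1/1.07·[0.4000·125.8000 + 0.6000·44.9500] = 72.2336
Node d (S = 89.25): V_d = 1/1.07·[0.4000·44.9500 + 0.6000·0.0000] = 16.8037
Node 0 (S = 105): V_0 = 1/1.07·[0.4000·72.2336 + 0.6000·16.8037] = 36.4259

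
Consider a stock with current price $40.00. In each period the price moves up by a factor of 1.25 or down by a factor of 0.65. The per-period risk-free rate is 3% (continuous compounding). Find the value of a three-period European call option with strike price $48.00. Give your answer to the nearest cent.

Risk-neutral probability p = (e^0.03 − 0.65)/(1.25 − 0.65) = 0.3805/0.6000 = 0.6341
Terminal stock prices: S_uuu = 78.12, S_uud = 40.62, S_udd = 21.13, S_ddd = 10.98
Terminal payoffs (S − K): max(30.12, 0) = 30.12, max(-7.375, 0) = 0, max(-26.87, 0) = 0, max(-37.02, 0) = 0
Node uu (S = 62.5): V_uu = e^(−0.03)·[0.6341·30.1250 + 0.3659·0.0000] = 18.5374
Node ud (S = 32.5): V_ud = e^(−0.03)·[0.6341·0.0000 + 0.3659·0.0000] = 0.0000
Node dd (S = 16.9): V_dd = e^(−0.03)·[0.6341·0.0000 + 0.3659·0.0000] = 0.0000
Node u (S = 50): V_u = e^(−0.03)·[0.6341·18.5374 + 0.3659·0.0000] = 11.4070
Node d (S = 26): V_d = e^(−0.03)·[0.6341·0.0000 + 0.3659·0.0000] = 0.0000
Node 0 (S = 40): V_0 = e^(−0.03)·[0.6341·11.4070 + 0.3659·0.0000] = 7.0193

$7.02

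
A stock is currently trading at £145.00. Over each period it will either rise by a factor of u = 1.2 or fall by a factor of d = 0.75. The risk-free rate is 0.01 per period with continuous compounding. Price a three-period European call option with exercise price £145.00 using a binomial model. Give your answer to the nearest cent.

£24.53

Risk-neutral probability p = (e^0.01 − 0.75)/(1.2 − 0.75) = 0.2601/0.4500 = 0.5779
Terminal stock prices: S_uuu = 250.6, S_uud = 156.6, S_udd = 97.88, S_ddd = 61.17
Terminal payoffs (S − K): max(105.6, 0) = 105.6, max(11.6, 0) = 11.6, max(-47.12, 0) = 0, max(-83.83, 0) = 0
Node uu (S = 208.8): V_uu = e^(−0.01)·[0.5779·105.5600 + 0.4221·11.6000] = 65.2428
Node ud (S = 130.5): V_ud = e^(−0.01)·[0.5779·11.6000 + 0.4221·0.0000] = 6.6368
Node dd (S = 81.56): V_dd = e^(−0.01)·[0.5779·0.0000 + 0.4221·0.0000] = 0.0000
Node u (S = 174): V_u = e^(−0.01)·[0.5779·65.2428 + 0.4221·6.6368] = 40.1015
Node d (S = 108.8): V_d = e^(−0.01)·[0.5779·6.6368 + 0.4221·0.0000] = 3.7972
Node 0 (S = 145): V_0 = e^(−0.01)·[0.5779·40.1015 + 0.4221·3.7972] = 24.5305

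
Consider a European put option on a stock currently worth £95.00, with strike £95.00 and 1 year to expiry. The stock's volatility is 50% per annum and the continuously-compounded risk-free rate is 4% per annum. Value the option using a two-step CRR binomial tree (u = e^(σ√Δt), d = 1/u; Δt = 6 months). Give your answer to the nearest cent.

CRR parameters: u = e^(σ√Δt) = e^(0.5·√0.5) = 1.4241, d = 1/u = 0.7022
Per-period rate: rΔt = 0.04·0.5 = 0.02, so R = e^0.02 = 1.0202
Risk-neutral probability p = (e^0.02 − 0.7022)/(1.4241 − 0.7022) = 0.3180/0.7219 = 0.4405
Terminal stock prices: S_uu = 192.7, S_ud = 95, S_dd = 46.84
Terminal payoffs (K − S): max(-97.67, 0) = 0, max(0, 0) = 0, max(48.16, 0) = 48.16
Node u (S = 135.3): V_u = e^(−0.02)·[0.4405·0.0000 + 0.5595·0.0000] = 0.0000
Node d (S = 66.71): V_d = e^(−0.02)·[0.4405·0.0000 + 0.5595·48.1585] = 26.4110
Node 0 (S = 95): V_0 = e^(−0.02)·[0.4405·0.0000 + 0.5595·26.4110] = 14.4842

£14.48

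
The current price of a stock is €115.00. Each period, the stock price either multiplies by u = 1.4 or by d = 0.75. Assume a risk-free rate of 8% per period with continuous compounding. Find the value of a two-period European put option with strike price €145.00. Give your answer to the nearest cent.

€26.57

Risk-neutral probability p = (e^0.08 − 0.75)/(1.4 − 0.75) = 0.3333/0.6500 = 0.5127
Terminal stock prices: S_uu = 225.4, S_ud = 120.8, S_dd = 64.69
Terminal payoffs (K − S): max(-80.4, 0) = 0, max(24.25, 0) = 24.25, max(80.31, 0) = 80.31
Node u (S = 161): V_u = e^(−0.08)·[0.5127·0.0000 + 0.4873·24.2500] = 10.9074
Node d (S = 86.25): V_d = e^(−0.08)·[0.5127·24.2500 + 0.4873·80.3125] = 47.6019
Node 0 (S = 115): V_0 = e^(−0.08)·[0.5127·10.9074 + 0.4873·47.6019] = 26.5736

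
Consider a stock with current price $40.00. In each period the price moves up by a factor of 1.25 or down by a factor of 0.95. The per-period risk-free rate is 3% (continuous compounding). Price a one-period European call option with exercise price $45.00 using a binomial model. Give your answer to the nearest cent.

$1.30

Risk-neutral probability p = (e^0.03 − 0.95)/(1.25 − 0.95) = 0.0805/0.3000 = 0.2682
Terminal stock prices: S_u = 50, S_d = 38
Terminal payoffs (S − K): max(5, 0) = 5, max(-7, 0) = 0
Node 0 (S = 40): V_0 = e^(−0.03)·[0.2682·5.0000 + 0.7318·0.0000] = 1.3013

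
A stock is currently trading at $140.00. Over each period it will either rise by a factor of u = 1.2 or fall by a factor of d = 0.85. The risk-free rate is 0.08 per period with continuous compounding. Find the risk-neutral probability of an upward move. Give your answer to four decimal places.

Risk-neutral probability p = (e^0.08 − 0.85)/(1.2 − 0.85) = 0.2333/0.3500 = 0.6665

p = 0.6665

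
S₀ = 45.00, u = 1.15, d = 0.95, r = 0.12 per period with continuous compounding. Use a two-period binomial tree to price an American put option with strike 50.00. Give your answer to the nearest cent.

5.00

Risk-neutral probability p = (e^0.12 − 0.95)/(1.15 − 0.95) = 0.1775/0.2000 = 0.8875
Terminal stock prices: S_uu = 59.51, S_ud = 49.16, S_dd = 40.61
Terminal payoffs (K − S): max(-9.512, 0) = 0, max(0.8375, 0) = 0.8375, max(9.388, 0) = 9.388
Node u (S = 51.75): continuation = e^(−0.12)·[0.8875·0.0000 + 0.1125·0.8375] = 0.0836; exercise value = 0.0000 ≤ continuation, so V_u = 0.0836
Node d (S = 42.75): continuation = e^(−0.12)·[0.8875·0.8375 + 0.1125·9.3875] = 1.5960; exercise value = 7.2500 > continuation, so V_d = 7.2500 (exercise)
Node 0 (S = 45): continuation = e^(−0.12)·[0.8875·0.0836 + 0.1125·7.2500] = 0.7893; exercise value = 5.0000 > continuation, so V_0 = 5.0000 (exercise)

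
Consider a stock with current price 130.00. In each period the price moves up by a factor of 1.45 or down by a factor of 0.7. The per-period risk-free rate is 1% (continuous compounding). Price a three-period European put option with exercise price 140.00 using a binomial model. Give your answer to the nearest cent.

Risk-neutral probability p = (e^0.01 − 0.7)/(1.45 − 0.7) = 0.3101/0.7500 = 0.4134
Terminal stock prices: S_uuu = 396.3, S_uud = 191.3, S_udd = 92.36, S_ddd = 44.59
Terminal payoffs (K − S): max(-256.3, 0) = 0, max(-51.33, 0) = 0, max(47.64, 0) = 47.64, max(95.41, 0) = 95.41
Node uu (S = 273.3): V_uu = e^(−0.01)·[0.4134·0.0000 + 0.5866·0.0000] = 0.0000
Node ud (S = 131.9): V_ud = e^(−0.01)·[0.4134·0.0000 + 0.5866·47.6350] = 27.6646
Node dd (S = 63.7): V_dd = e^(−0.01)·[0.4134·47.6350 + 0.5866·95.4100] = 74.9070
Node u (S = 188.5): V_u = e^(−0.01)·[0.4134·0.0000 + 0.5866·27.6646] = 16.0666
Node d (S = 91): V_d = e^(−0.01)·[0.4134·27.6646 + 0.5866·74.9070] = 54.8260
Node 0 (S = 130): V_0 = e^(−0.01)·[0.4134·16.0666 + 0.5866·54.8260] = 38.4167

38.42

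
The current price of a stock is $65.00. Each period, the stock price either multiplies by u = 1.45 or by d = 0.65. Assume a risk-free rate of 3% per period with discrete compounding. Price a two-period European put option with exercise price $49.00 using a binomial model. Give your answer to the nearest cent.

Risk-neutral probability p = (1 + 0.03 − 0.65)/(1.45 − 0.65) = 0.3800/0.8000 = 0.4750
Terminal stock prices: S_uu = 136.7, S_ud = 61.26, S_dd = 27.46
Terminal payoffs (K − S): max(-87.66, 0) = 0, max(-12.26, 0) = 0, max(21.54, 0) = 21.54
Node u (S = 94.25): V_u = 1/1.03·[0.4750·0.0000 + 0.5250·0.0000] = 0.0000
Node d (S = 42.25): V_d = 1/1.03·[0.4750·0.0000 + 0.5250·21.5375] = 10.9779
Node 0 (S = 65): V_0 = 1/1.03·[0.4750·0.0000 + 0.5250·10.9779] = 5.5955

$5.60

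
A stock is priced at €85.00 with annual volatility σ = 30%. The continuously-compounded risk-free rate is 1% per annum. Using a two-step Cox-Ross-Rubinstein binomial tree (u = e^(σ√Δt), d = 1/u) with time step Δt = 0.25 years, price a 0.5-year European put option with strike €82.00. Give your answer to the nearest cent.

CRR parameters: u = e^(σ√Δt) = e^(0.3·√0.25) = 1.1618, d = 1/u = 0.8607
Per-period rate: rΔt = 0.01·0.25 = 0.0025, so R = e^0.0025 = 1.0025
Risk-neutral probability p = (e^0.0025 − 0.8607)/(1.1618 − 0.8607) = 0.1418/0.3011 = 0.4709
Terminal stock prices: S_uu = 114.7, S_ud = 85, S_dd = 62.97
Terminal payoffs (K − S): max(-32.74, 0) = 0, max(-3, 0) = 0, max(19.03, 0) = 19.03
Node u (S = 98.76): V_u = e^(−0.0025)·[0.4709·0.0000 + 0.5291·0.0000] = 0.0000
Node d (S = 73.16): V_d = e^(−0.0025)·[0.4709·0.0000 + 0.5291·19.0305] = 10.0442
Node 0 (S = 85): V_0 = e^(−0.0025)·[0.4709·0.0000 + 0.5291·10.0442] = 5.3013

€5.30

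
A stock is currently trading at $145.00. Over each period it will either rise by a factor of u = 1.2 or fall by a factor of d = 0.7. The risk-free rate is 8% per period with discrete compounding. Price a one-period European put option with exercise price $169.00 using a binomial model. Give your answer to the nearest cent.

$15.00

Risk-neutral probability p = (1 + 0.08 − 0.7)/(1.2 − 0.7) = 0.3800/0.5000 = 0.7600
Terminal stock prices: S_u = 174, S_d = 101.5
Terminal payoffs (K − S): max(-5, 0) = 0, max(67.5, 0) = 67.5
Node 0 (S = 145): V_0 = 1/1.08·[0.7600·0.0000 + 0.2400·67.5000] = 15.0000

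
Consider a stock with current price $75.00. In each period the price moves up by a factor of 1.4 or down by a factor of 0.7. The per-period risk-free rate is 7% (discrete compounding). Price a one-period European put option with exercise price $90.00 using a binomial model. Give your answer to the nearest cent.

Risk-neutral probability p = (1 + 0.07 − 0.7)/(1.4 − 0.7) = 0.3700/0.7000 = 0.5286
Terminal stock prices: S_u = 105, S_d = 52.5
Terminal payoffs (K − S): max(-15, 0) = 0, max(37.5, 0) = 37.5
Node 0 (S = 75): V_0 = 1/1.07·[0.5286·0.0000 + 0.4714·37.5000] = 16.5220

$16.52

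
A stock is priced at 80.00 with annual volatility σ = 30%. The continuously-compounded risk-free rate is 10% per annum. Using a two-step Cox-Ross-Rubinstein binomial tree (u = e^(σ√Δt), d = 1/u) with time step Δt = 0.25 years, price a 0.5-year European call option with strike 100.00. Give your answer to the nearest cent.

CRR parameters: u = e^(σ√Δt) = e^(0.3·√0.25) = 1.1618, d = 1/u = 0.8607
Per-period rate: rΔt = 0.1·0.25 = 0.025, so R = e^0.025 = 1.0253
Risk-neutral probability p = (e^0.025 − 0.8607)/(1.1618 − 0.8607) = 0.1646/0.3011 = 0.5466
Terminal stock prices: S_uu = 108, S_ud = 80, S_dd = 59.27
Terminal payoffs (S − K): max(7.989, 0) = 7.989, max(-20, 0) = 0, max(-40.73, 0) = 0
Node u (S = 92.95): V_u = e^(−0.025)·[0.5466·7.9887 + 0.4534·0.0000] = 4.2591
Node d (S = 68.86): V_d = e^(−0.025)·[0.5466·0.0000 + 0.4534·0.0000] = 0.0000
Node 0 (S = 80): V_0 = e^(−0.025)·[0.5466·4.2591 + 0.4534·0.0000] = 2.2707

2.27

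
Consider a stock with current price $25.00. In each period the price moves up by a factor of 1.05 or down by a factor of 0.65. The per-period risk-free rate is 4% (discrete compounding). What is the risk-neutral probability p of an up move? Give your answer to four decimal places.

p = 0.9750

Risk-neutral probability p = (1 + 0.04 − 0.65)/(1.05 − 0.65) = 0.3900/0.4000 = 0.9750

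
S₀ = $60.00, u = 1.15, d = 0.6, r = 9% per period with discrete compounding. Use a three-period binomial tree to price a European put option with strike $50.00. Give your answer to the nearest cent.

Risk-neutral probability p = (1 + 0.09 − 0.6)/(1.15 − 0.6) = 0.4900/0.5500 = 0.8909
Terminal stock prices: S_uuu = 91.25, S_uud = 47.61, S_udd = 24.84, S_ddd = 12.96
Terminal payoffs (K − S): max(-41.25, 0) = 0, max(2.39, 0) = 2.39, max(25.16, 0) = 25.16, max(37.04, 0) = 37.04
Node uu (S = 79.35): V_uu = 1/1.09·[0.8909·0.0000 + 0.1091·2.3900] = 0.2392
Node ud (S = 41.4): V_ud = 1/1.09·[0.8909·2.3900 + 0.1091·25.1600] = 4.4716
Node dd (S = 21.6): V_dd = 1/1.09·[0.8909·25.1600 + 0.1091·37.0400] = 24.2716
Node u (S = 69): V_u = 1/1.09·[0.8909·0.2392 + 0.1091·4.4716] = 0.6430
Node d (S = 36): V_d = 1/1.09·[0.8909·4.4716 + 0.1091·24.2716] = 6.0840
Node 0 (S = 60): V_0 = 1/1.09·[0.8909·0.6430 + 0.1091·6.0840] = 1.1345

$1.13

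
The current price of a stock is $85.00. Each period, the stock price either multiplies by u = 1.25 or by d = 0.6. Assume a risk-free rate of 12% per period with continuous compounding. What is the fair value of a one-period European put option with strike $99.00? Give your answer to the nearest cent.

Risk-neutral probability p = (e^0.12 − 0.6)/(1.25 − 0.6) = 0.5275/0.6500 = 0.8115
Terminal stock prices: S_u = 106.2, S_d = 51
Terminal payoffs (K − S): max(-7.25, 0) = 0, max(48, 0) = 48
Node 0 (S = 85): V_0 = e^(−0.12)·[0.8115·0.0000 + 0.1885·48.0000] = 8.0234

$8.02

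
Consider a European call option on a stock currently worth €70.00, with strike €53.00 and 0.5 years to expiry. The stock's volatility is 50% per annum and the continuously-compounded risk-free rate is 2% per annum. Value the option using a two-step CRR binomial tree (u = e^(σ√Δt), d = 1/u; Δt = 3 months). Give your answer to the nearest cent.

CRR parameters: u = e^(σ√Δt) = e^(0.5·√0.25) = 1.2840, d = 1/u = 0.7788
Per-period rate: rΔt = 0.02·0.25 = 0.005, so R = e^0.005 = 1.0050
Risk-neutral probability p = (e^0.005 − 0.7788)/(1.2840 − 0.7788) = 0.2262/0.5052 = 0.4477
Terminal stock prices: S_uu = 115.4, S_ud = 70, S_dd = 42.46
Terminal payoffs (S − K): max(62.41, 0) = 62.41, max(17, 0) = 17, max(-10.54, 0) = 0
Node u (S = 89.88): V_u = e^(−0.005)·[0.4477·62.4105 + 0.5523·17.0000] = 37.1461
Node d (S = 54.52): V_d = e^(−0.005)·[0.4477·17.0000 + 0.5523·0.0000] = 7.5737
Node 0 (S = 70): V_0 = e^(−0.005)·[0.4477·37.1461 + 0.5523·7.5737] = 20.7108

€20.71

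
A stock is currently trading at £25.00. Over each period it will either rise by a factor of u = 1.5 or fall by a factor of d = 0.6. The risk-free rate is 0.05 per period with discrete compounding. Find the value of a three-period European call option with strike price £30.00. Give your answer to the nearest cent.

£7.09

Risk-neutral probability p = (1 + 0.05 − 0.6)/(1.5 − 0.6) = 0.4500/0.9000 = 0.5000
Terminal stock prices: S_uuu = 84.38, S_uud = 33.75, S_udd = 13.5, S_ddd = 5.4
Terminal payoffs (S − K): max(54.38, 0) = 54.38, max(3.75, 0) = 3.75, max(-16.5, 0) = 0, max(-24.6, 0) = 0
Node uu (S = 56.25): V_uu = 1/1.05·[0.5000·54.3750 + 0.5000·3.7500] = 27.6786
Node ud (S = 22.5): V_ud = 1/1.05·[0.5000·3.7500 + 0.5000·0.0000] = 1.7857
Node dd (S = 9): V_dd = 1/1.05·[0.5000·0.0000 + 0.5000·0.0000] = 0.0000
Node u (S = 37.5): V_u = 1/1.05·[0.5000·27.6786 + 0.5000·1.7857] = 14.0306
Node d (S = 15): V_d = 1/1.05·[0.5000·1.7857 + 0.5000·0.0000] = 0.8503
Node 0 (S = 25): V_0 = 1/1.05·[0.5000·14.0306 + 0.5000·0.8503] = 7.0862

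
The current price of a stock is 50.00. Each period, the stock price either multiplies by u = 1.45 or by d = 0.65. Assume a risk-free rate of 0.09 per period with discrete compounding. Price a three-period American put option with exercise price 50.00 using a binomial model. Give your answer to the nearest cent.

8.89

Risk-neutral probability p = (1 + 0.09 − 0.65)/(1.45 − 0.65) = 0.4400/0.8000 = 0.5500
Terminal stock prices: S_uuu = 152.4, S_uud = 68.33, S_udd = 30.63, S_ddd = 13.73
Terminal payoffs (K − S): max(-102.4, 0) = 0, max(-18.33, 0) = 0, max(19.37, 0) = 19.37, max(36.27, 0) = 36.27
Node uu (S = 105.1): continuation = 1/1.09·[0.5500·0.0000 + 0.4500·0.0000] = 0.0000; exercise value = 0.0000 ≤ continuation, so V_uu = 0.0000
Node ud (S = 47.12): continuation = 1/1.09·[0.5500·0.0000 + 0.4500·19.3687] = 7.9963; exercise value = 2.8750 ≤ continuation, so V_ud = 7.9963
Node dd (S = 21.13): continuation = 1/1.09·[0.5500·19.3687 + 0.4500·36.2687] = 24.7466; exercise value = 28.8750 > continuation, so V_dd = 28.8750 (exercise)
Node u (S = 72.5): continuation = 1/1.09·[0.5500·0.0000 + 0.4500·7.9963] = 3.3012; exercise value = 0.0000 ≤ continuation, so V_u = 3.3012
Node d (S = 32.5): continuation = 1/1.09·[0.5500·7.9963 + 0.4500·28.8750] = 15.9557; exercise value = 17.5000 > continuation, so V_d = 17.5000 (exercise)
Node 0 (S = 50): continuation = 1/1.09·[0.5500·3.3012 + 0.4500·17.5000] = 8.8905; exercise value = 0.0000 ≤ continuation, so V_0 = 8.8905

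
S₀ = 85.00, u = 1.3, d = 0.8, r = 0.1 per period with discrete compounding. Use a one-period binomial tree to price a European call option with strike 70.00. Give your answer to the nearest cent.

22.09

Risk-neutral probability p = (1 + 0.1 − 0.8)/(1.3 − 0.8) = 0.3000/0.5000 = 0.6000
Terminal stock prices: S_u = 110.5, S_d = 68
Terminal payoffs (S − K): max(40.5, 0) = 40.5, max(-2, 0) = 0
Node 0 (S = 85): V_0 = 1/1.1·[0.6000·40.5000 + 0.4000·0.0000] = 22.0909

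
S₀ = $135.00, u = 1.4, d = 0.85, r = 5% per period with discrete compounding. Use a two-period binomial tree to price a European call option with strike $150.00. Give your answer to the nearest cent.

$18.22

Risk-neutral probability p = (1 + 0.05 − 0.85)/(1.4 − 0.85) = 0.2000/0.5500 = 0.3636
Terminal stock prices: S_uu = 264.6, S_ud = 160.7, S_dd = 97.54
Terminal payoffs (S − K): max(114.6, 0) = 114.6, max(10.65, 0) = 10.65, max(-52.46, 0) = 0
Node u (S = 189): V_u = 1/1.05·[0.3636·114.6000 + 0.6364·10.6500] = 46.1429
Node d (S = 114.8): V_d = 1/1.05·[0.3636·10.6500 + 0.6364·0.0000] = 3.6883
Node 0 (S = 135): V_0 = 1/1.05·[0.3636·46.1429 + 0.6364·3.6883] = 18.2156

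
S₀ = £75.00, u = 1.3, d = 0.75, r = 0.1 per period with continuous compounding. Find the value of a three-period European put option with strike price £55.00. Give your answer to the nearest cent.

£0.80

Risk-neutral probability p = (e^0.1 − 0.75)/(1.3 − 0.75) = 0.3552/0.5500 = 0.6458
Terminal stock prices: S_uuu = 164.8, S_uud = 95.06, S_udd = 54.84, S_ddd = 31.64
Terminal payoffs (K − S): max(-109.8, 0) = 0, max(-40.06, 0) = 0, max(0.1562, 0) = 0.1562, max(23.36, 0) = 23.36
Node uu (S = 126.8): V_uu = e^(−0.1)·[0.6458·0.0000 + 0.3542·0.0000] = 0.0000
Node ud (S = 73.12): V_ud = e^(−0.1)·[0.6458·0.0000 + 0.3542·0.1562] = 0.0501
Node dd (S = 42.19): V_dd = e^(−0.1)·[0.6458·0.1562 + 0.3542·23.3594] = 7.5786
Node u (S = 97.5): V_u = e^(−0.1)·[0.6458·0.0000 + 0.3542·0.0501] = 0.0161
Node d (S = 56.25): V_d = e^(−0.1)·[0.6458·0.0501 + 0.3542·7.5786] = 2.4584
Node 0 (S = 75): V_0 = e^(−0.1)·[0.6458·0.0161 + 0.3542·2.4584] = 0.7974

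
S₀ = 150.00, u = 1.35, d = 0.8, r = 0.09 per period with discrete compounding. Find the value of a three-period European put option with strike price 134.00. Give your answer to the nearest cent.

5.87

Risk-neutral probability p = (1 + 0.09 − 0.8)/(1.35 − 0.8) = 0.2900/0.5500 = 0.5273
Terminal stock prices: S_uuu = 369.1, S_uud = 218.7, S_udd = 129.6, S_ddd = 76.8
Terminal payoffs (K − S): max(-235.1, 0) = 0, max(-84.7, 0) = 0, max(4.4, 0) = 4.4, max(57.2, 0) = 57.2
Node uu (S = 273.4): V_uu = 1/1.09·[0.5273·0.0000 + 0.4727·0.0000] = 0.0000
Node ud (S = 162): V_ud = 1/1.09·[0.5273·0.0000 + 0.4727·4.4000] = 1.9083
Node dd (S = 96): V_dd = 1/1.09·[0.5273·4.4000 + 0.4727·57.2000] = 26.9358
Node u (S = 202.5): V_u = 1/1.09·[0.5273·0.0000 + 0.4727·1.9083] = 0.8276
Node d (S = 120): V_d = 1/1.09·[0.5273·1.9083 + 0.4727·26.9358] = 12.6050
Node 0 (S = 150): V_0 = 1/1.09·[0.5273·0.8276 + 0.4727·12.6050] = 5.8671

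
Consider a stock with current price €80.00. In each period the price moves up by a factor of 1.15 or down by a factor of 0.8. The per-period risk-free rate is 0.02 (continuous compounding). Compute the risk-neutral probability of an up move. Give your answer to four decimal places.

p = 0.6291

Risk-neutral probability p = (e^0.02 − 0.8)/(1.15 − 0.8) = 0.2202/0.3500 = 0.6291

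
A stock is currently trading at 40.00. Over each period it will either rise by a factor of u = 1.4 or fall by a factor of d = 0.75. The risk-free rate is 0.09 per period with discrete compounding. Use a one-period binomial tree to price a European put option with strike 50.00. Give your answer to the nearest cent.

8.75

Risk-neutral probability p = (1 + 0.09 − 0.75)/(1.4 − 0.75) = 0.3400/0.6500 = 0.5231
Terminal stock prices: S_u = 56, S_d = 30
Terminal payoffs (K − S): max(-6, 0) = 0, max(20, 0) = 20
Node 0 (S = 40): V_0 = 1/1.09·[0.5231·0.0000 + 0.4769·20.0000] = 8.7509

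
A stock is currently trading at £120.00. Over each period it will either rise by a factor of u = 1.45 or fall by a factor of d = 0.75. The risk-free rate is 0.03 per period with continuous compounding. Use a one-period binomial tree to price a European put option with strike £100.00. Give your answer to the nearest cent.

£5.82

Risk-neutral probability p = (e^0.03 − 0.75)/(1.45 − 0.75) = 0.2805/0.7000 = 0.4006
Terminal stock prices: S_u = 174, S_d = 90
Terminal payoffs (K − S): max(-74, 0) = 0, max(10, 0) = 10
Node 0 (S = 120): V_0 = e^(−0.03)·[0.4006·0.0000 + 0.5994·10.0000] = 5.8164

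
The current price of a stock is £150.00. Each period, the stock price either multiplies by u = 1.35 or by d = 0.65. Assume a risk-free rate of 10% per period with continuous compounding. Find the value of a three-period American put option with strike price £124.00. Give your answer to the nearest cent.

Risk-neutral probability p = (e^0.1 − 0.65)/(1.35 − 0.65) = 0.4552/0.7000 = 0.6502
Terminal stock prices: S_uuu = 369.1, S_uud = 177.7, S_udd = 85.56, S_ddd = 41.19
Terminal payoffs (K − S): max(-245.1, 0) = 0, max(-53.69, 0) = 0, max(38.44, 0) = 38.44, max(82.81, 0) = 82.81
Node uu (S = 273.4): continuation = e^(−0.1)·[0.6502·0.0000 + 0.3498·0.0000] = 0.0000; exercise value = 0.0000 ≤ continuation, so V_uu = 0.0000
Node ud (S = 131.6): continuation = e^(−0.1)·[0.6502·0.0000 + 0.3498·38.4437] = 12.1664; exercise value = 0.0000 ≤ continuation, so V_ud = 12.1664
Node dd (S = 63.38): continuation = e^(−0.1)·[0.6502·38.4437 + 0.3498·82.8063] = 48.8248; exercise value = 60.6250 > continuation, so V_dd = 60.6250 (exercise)
Node u (S = 202.5): continuation = e^(−0.1)·[0.6502·0.0000 + 0.3498·12.1664] = 3.8503; exercise value = 0.0000 ≤ continuation, so V_u = 3.8503
Node d (S = 97.5): continuation = e^(−0.1)·[0.6502·12.1664 + 0.3498·60.6250] = 26.3444; exercise value = 26.5000 > continuation, so V_d = 26.5000 (exercise)
Node 0 (S = 150): continuation = e^(−0.1)·[0.6502·3.8503 + 0.3498·26.5000] = 10.6519; exercise value = 0.0000 ≤ continuation, so V_0 = 10.6519

£10.65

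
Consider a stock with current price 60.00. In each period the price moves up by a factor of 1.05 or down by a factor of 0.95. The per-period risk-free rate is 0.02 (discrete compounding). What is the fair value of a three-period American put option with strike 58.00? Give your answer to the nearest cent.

0.47

Risk-neutral probability p = (1 + 0.02 − 0.95)/(1.05 − 0.95) = 0.0700/0.1000 = 0.7000
Terminal stock prices: S_uuu = 69.46, S_uud = 62.84, S_udd = 56.86, S_ddd = 51.44
Terminal payoffs (K − S): max(-11.46, 0) = 0, max(-4.843, 0) = 0, max(1.143, 0) = 1.143, max(6.558, 0) = 6.558
Node uu (S = 66.15): continuation = 1/1.02·[0.7000·0.0000 + 0.3000·0.0000] = 0.0000; exercise value = 0.0000 ≤ continuation, so V_uu = 0.0000
Node ud (S = 59.85): continuation = 1/1.02·[0.7000·0.0000 + 0.3000·1.1425] = 0.3360; exercise value = 0.0000 ≤ continuation, so V_ud = 0.3360
Node dd (S = 54.15): continuation = 1/1.02·[0.7000·1.1425 + 0.3000·6.5575] = 2.7127; exercise value = 3.8500 > continuation, so V_dd = 3.8500 (exercise)
Node u (S = 63): continuation = 1/1.02·[0.7000·0.0000 + 0.3000·0.3360] = 0.0988; exercise value = 0.0000 ≤ continuation, so V_u = 0.0988
Node d (S = 57): continuation = 1/1.02·[0.7000·0.3360 + 0.3000·3.8500] = 1.3630; exercise value = 1.0000 ≤ continuation, so V_d = 1.3630
Node 0 (S = 60): continuation = 1/1.02·[0.7000·0.0988 + 0.3000·1.3630] = 0.4687; exercise value = 0.0000 ≤ continuation, so V_0 = 0.4687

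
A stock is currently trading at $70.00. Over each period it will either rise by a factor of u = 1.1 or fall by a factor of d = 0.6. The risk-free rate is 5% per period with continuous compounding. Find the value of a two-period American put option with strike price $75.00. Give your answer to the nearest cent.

Risk-neutral probability p = (e^0.05 − 0.6)/(1.1 − 0.6) = 0.4513/0.5000 = 0.9025
Terminal stock prices: S_uu = 84.7, S_ud = 46.2, S_dd = 25.2
Terminal payoffs (K − S): max(-9.7, 0) = 0, max(28.8, 0) = 28.8, max(49.8, 0) = 49.8
Node u (S = 77): continuation = e^(−0.05)·[0.9025·0.0000 + 0.0975·28.8000] = 2.6699; exercise value = 0.0000 ≤ continuation, so V_u = 2.6699
Node d (S = 42): continuation = e^(−0.05)·[0.9025·28.8000 + 0.0975·49.8000] = 29.3422; exercise value = 33.0000 > continuation, so V_d = 33.0000 (exercise)
Node 0 (S = 70): continuation = e^(−0.05)·[0.9025·2.6699 + 0.0975·33.0000] = 5.3514; exercise value = 5.0000 ≤ continuation, so V_0 = 5.3514

$5.35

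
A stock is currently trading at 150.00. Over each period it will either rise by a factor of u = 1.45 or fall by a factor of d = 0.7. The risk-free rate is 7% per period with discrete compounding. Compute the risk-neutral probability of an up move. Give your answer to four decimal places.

p = 0.4933

Risk-neutral probability p = (1 + 0.07 − 0.7)/(1.45 − 0.7) = 0.3700/0.7500 = 0.4933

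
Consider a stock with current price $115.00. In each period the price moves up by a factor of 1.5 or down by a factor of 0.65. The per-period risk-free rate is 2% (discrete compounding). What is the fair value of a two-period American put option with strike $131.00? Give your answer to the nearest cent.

$35.60

Risk-neutral probability p = (1 + 0.02 − 0.65)/(1.5 − 0.65) = 0.3700/0.8500 = 0.4353
Terminal stock prices: S_uu = 258.8, S_ud = 112.1, S_dd = 48.59
Terminal payoffs (K − S): max(-127.8, 0) = 0, max(18.88, 0) = 18.88, max(82.41, 0) = 82.41
Node u (S = 172.5): continuation = 1/1.02·[0.4353·0.0000 + 0.5647·18.8750] = 10.4498; exercise value = 0.0000 ≤ continuation, so V_u = 10.4498
Node d (S = 74.75): continuation = 1/1.02·[0.4353·18.8750 + 0.5647·82.4125] = 53.6814; exercise value = 56.2500 > continuation, so V_d = 56.2500 (exercise)
Node 0 (S = 115): continuation = 1/1.02·[0.4353·10.4498 + 0.5647·56.2500] = 35.6014; exercise value = 16.0000 ≤ continuation, so V_0 = 35.6014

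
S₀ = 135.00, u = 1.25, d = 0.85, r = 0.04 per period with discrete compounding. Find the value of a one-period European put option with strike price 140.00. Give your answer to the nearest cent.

Risk-neutral probability p = (1 + 0.04 − 0.85)/(1.25 − 0.85) = 0.1900/0.4000 = 0.4750
Terminal stock prices: S_u = 168.8, S_d = 114.8
Terminal payoffs (K − S): max(-28.75, 0) = 0, max(25.25, 0) = 25.25
Node 0 (S = 135): V_0 = 1/1.04·[0.4750·0.0000 + 0.5250·25.2500] = 12.7464

12.75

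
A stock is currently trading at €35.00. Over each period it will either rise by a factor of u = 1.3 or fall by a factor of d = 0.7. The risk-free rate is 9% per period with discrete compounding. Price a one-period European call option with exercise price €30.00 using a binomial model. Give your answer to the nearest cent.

€9.24

Risk-neutral probability p = (1 + 0.09 − 0.7)/(1.3 − 0.7) = 0.3900/0.6000 = 0.6500
Terminal stock prices: S_u = 45.5, S_d = 24.5
Terminal payoffs (S − K): max(15.5, 0) = 15.5, max(-5.5, 0) = 0
Node 0 (S = 35): V_0 = 1/1.09·[0.6500·15.5000 + 0.3500·0.0000] = 9.2431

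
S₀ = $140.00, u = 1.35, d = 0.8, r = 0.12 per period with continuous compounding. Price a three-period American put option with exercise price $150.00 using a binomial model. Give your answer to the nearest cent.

Risk-neutral probability p = (e^0.12 − 0.8)/(1.35 − 0.8) = 0.3275/0.5500 = 0.5954
Terminal stock prices: S_uuu = 344.5, S_uud = 204.1, S_udd = 121, S_ddd = 71.68
Terminal payoffs (K − S): max(-194.5, 0) = 0, max(-54.12, 0) = 0, max(29.04, 0) = 29.04, max(78.32, 0) = 78.32
Node uu (S = 255.2): continuation = e^(−0.12)·[0.5954·0.0000 + 0.4046·0.0000] = 0.0000; exercise value = 0.0000 ≤ continuation, so V_uu = 0.0000
Node ud (S = 151.2): continuation = e^(−0.12)·[0.5954·0.0000 + 0.4046·29.0400] = 10.4197; exercise value = 0.0000 ≤ continuation, so V_ud = 10.4197
Node dd (S = 89.6): continuation = e^(−0.12)·[0.5954·29.0400 + 0.4046·78.3200] = 43.4381; exercise value = 60.4000 > continuation, so V_dd = 60.4000 (exercise)
Node u (S = 189): continuation = e^(−0.12)·[0.5954·0.0000 + 0.4046·10.4197] = 3.7386; exercise value = 0.0000 ≤ continuation, so V_u = 3.7386
Node d (S = 112): continuation = e^(−0.12)·[0.5954·10.4197 + 0.4046·60.4000] = 27.1746; exercise value = 38.0000 > continuation, so V_d = 38.0000 (exercise)
Node 0 (S = 140): continuation = e^(−0.12)·[0.5954·3.7386 + 0.4046·38.0000] = 15.6090; exercise value = 10.0000 ≤ continuation, so V_0 = 15.6090

$15.61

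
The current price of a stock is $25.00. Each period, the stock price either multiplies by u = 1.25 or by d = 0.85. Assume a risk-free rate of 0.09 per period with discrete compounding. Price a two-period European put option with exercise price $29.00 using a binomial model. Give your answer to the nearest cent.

$2.46

Risk-neutral probability p = (1 + 0.09 − 0.85)/(1.25 − 0.85) = 0.2400/0.4000 = 0.6000
Terminal stock prices: S_uu = 39.06, S_ud = 26.56, S_dd = 18.06
Terminal payoffs (K − S): max(-10.06, 0) = 0, max(2.438, 0) = 2.438, max(10.94, 0) = 10.94
Node u (S = 31.25): V_u = 1/1.09·[0.6000·0.0000 + 0.4000·2.4375] = 0.8945
Node d (S = 21.25): V_d = 1/1.09·[0.6000·2.4375 + 0.4000·10.9375] = 5.3555
Node 0 (S = 25): V_0 = 1/1.09·[0.6000·0.8945 + 0.4000·5.3555] = 2.4577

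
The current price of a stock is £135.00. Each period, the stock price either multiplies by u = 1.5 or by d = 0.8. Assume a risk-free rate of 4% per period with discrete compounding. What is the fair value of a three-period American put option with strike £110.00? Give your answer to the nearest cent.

Risk-neutral probability p = (1 + 0.04 − 0.8)/(1.5 − 0.8) = 0.2400/0.7000 = 0.3429
Terminal stock prices: S_uuu = 455.6, S_uud = 243, S_udd = 129.6, S_ddd = 69.12
Terminal payoffs (K − S): max(-345.6, 0) = 0, max(-133, 0) = 0, max(-19.6, 0) = 0, max(40.88, 0) = 40.88
Node uu (S = 303.8): continuation = 1/1.04·[0.3429·0.0000 + 0.6571·0.0000] = 0.0000; exercise value = 0.0000 ≤ continuation, so V_uu = 0.0000
Node ud (S = 162): continuation = 1/1.04·[0.3429·0.0000 + 0.6571·0.0000] = 0.0000; exercise value = 0.0000 ≤ continuation, so V_ud = 0.0000
Node dd (S = 86.4): continuation = 1/1.04·[0.3429·0.0000 + 0.6571·40.8800] = 25.8308; exercise value = 23.6000 ≤ continuation, so V_dd = 25.8308
Node u (S = 202.5): continuation = 1/1.04·[0.3429·0.0000 + 0.6571·0.0000] = 0.0000; exercise value = 0.0000 ≤ continuation, so V_u = 0.0000
Node d (S = 108): continuation = 1/1.04·[0.3429·0.0000 + 0.6571·25.8308] = 16.3216; exercise value = 2.0000 ≤ continuation, so V_d = 16.3216
Node 0 (S = 135): continuation = 1/1.04·[0.3429·0.0000 + 0.6571·16.3216] = 10.3131; exercise value = 0.0000 ≤ continuation, so V_0 = 10.3131

£10.31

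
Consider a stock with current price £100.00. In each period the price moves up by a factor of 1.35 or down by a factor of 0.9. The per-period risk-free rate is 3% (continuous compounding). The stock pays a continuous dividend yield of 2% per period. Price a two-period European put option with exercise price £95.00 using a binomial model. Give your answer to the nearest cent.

Per-period risk-free factor R = e^0.03 = 1.0305; dividend-adjusted growth = e^(0.03−0.02) = 1.0101.
Risk-neutral probability p = (1.0101 − 0.9)/(1.35 − 0.9) = 0.1101/0.4500 = 0.2446
Terminal stock prices: S_uu = 182.3, S_ud = 121.5, S_dd = 81
Terminal payoffs (K − S): max(-87.25, 0) = 0, max(-26.5, 0) = 0, max(14, 0) = 14
Node u (S = 135): V_u = e^(−0.03)·[0.2446·0.0000 + 0.7554·0.0000] = 0.0000
Node d (S = 90): V_d = e^(−0.03)·[0.2446·0.0000 + 0.7554·14.0000] = 10.2636
Node 0 (S = 100): V_0 = e^(−0.03)·[0.2446·0.0000 + 0.7554·10.2636] = 7.5245

£7.52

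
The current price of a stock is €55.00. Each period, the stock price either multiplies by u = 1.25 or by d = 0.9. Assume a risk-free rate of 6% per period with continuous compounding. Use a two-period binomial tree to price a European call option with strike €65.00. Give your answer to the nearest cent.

Risk-neutral probability p = (e^0.06 − 0.9)/(1.25 − 0.9) = 0.1618/0.3500 = 0.4624
Terminal stock prices: S_uu = 85.94, S_ud = 61.88, S_dd = 44.55
Terminal payoffs (S − K): max(20.94, 0) = 20.94, max(-3.125, 0) = 0, max(-20.45, 0) = 0
Node u (S = 68.75): V_u = e^(−0.06)·[0.4624·20.9375 + 0.5376·0.0000] = 9.1175
Node d (S = 49.5): V_d = e^(−0.06)·[0.4624·0.0000 + 0.5376·0.0000] = 0.0000
Node 0 (S = 55): V_0 = e^(−0.06)·[0.4624·9.1175 + 0.5376·0.0000] = 3.9703

€3.97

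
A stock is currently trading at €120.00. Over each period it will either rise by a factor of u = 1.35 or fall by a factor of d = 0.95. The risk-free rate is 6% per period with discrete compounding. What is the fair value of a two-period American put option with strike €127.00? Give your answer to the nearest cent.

€8.89

Risk-neutral probability p = (1 + 0.06 − 0.95)/(1.35 − 0.95) = 0.1100/0.4000 = 0.2750
Terminal stock prices: S_uu = 218.7, S_ud = 153.9, S_dd = 108.3
Terminal payoffs (K − S): max(-91.7, 0) = 0, max(-26.9, 0) = 0, max(18.7, 0) = 18.7
Node u (S = 162): continuation = 1/1.06·[0.2750·0.0000 + 0.7250·0.0000] = 0.0000; exercise value = 0.0000 ≤ continuation, so V_u = 0.0000
Node d (S = 114): continuation = 1/1.06·[0.2750·0.0000 + 0.7250·18.7000] = 12.7901; exercise value = 13.0000 > continuation, so V_d = 13.0000 (exercise)
Node 0 (S = 120): continuation = 1/1.06·[0.2750·0.0000 + 0.7250·13.0000] = 8.8915; exercise value = 7.0000 ≤ continuation, so V_0 = 8.8915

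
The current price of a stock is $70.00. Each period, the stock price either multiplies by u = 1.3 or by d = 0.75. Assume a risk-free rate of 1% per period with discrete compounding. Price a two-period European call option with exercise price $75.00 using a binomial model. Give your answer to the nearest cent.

$9.49

Risk-neutral probability p = (1 + 0.01 − 0.75)/(1.3 − 0.75) = 0.2600/0.5500 = 0.4727
Terminal stock prices: S_uu = 118.3, S_ud = 68.25, S_dd = 39.38
Terminal payoffs (S − K): max(43.3, 0) = 43.3, max(-6.75, 0) = 0, max(-35.62, 0) = 0
Node u (S = 91): V_u = 1/1.01·[0.4727·43.3000 + 0.5273·0.0000] = 20.2664
Node d (S = 52.5): V_d = 1/1.01·[0.4727·0.0000 + 0.5273·0.0000] = 0.0000
Node 0 (S = 70): V_0 = 1/1.01·[0.4727·20.2664 + 0.5273·0.0000] = 9.4856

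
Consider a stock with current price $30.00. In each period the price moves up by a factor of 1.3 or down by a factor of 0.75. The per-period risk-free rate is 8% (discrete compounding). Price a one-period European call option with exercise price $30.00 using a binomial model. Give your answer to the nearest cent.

$5.00

Risk-neutral probability p = (1 + 0.08 − 0.75)/(1.3 − 0.75) = 0.3300/0.5500 = 0.6000
Terminal stock prices: S_u = 39, S_d = 22.5
Terminal payoffs (S − K): max(9, 0) = 9, max(-7.5, 0) = 0
Node 0 (S = 30): V_0 = 1/1.08·[0.6000·9.0000 + 0.4000·0.0000] = 5.0000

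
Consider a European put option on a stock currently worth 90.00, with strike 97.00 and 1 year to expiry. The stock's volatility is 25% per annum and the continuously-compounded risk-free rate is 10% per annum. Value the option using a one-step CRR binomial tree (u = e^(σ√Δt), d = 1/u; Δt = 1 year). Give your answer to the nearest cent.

8.62

CRR parameters: u = e^(σ√Δt) = e^(0.25·√1) = 1.2840, d = 1/u = 0.7788
Per-period rate: rΔt = 0.1·1 = 0.1, so R = e^0.1 = 1.1052
Risk-neutral probability p = (e^0.1 − 0.7788)/(1.2840 − 0.7788) = 0.3264/0.5052 = 0.6460
Terminal stock prices: S_u = 115.6, S_d = 70.09
Terminal payoffs (K − S): max(-18.56, 0) = 0, max(26.91, 0) = 26.91
Node 0 (S = 90): V_0 = e^(−0.1)·[0.6460·0.0000 + 0.3540·26.9079] = 8.6192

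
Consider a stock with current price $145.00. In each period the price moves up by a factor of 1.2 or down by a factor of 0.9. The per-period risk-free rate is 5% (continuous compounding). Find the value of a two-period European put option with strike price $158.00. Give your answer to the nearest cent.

Risk-neutral probability p = (e^0.05 − 0.9)/(1.2 − 0.9) = 0.1513/0.3000 = 0.5042
Terminal stock prices: S_uu = 208.8, S_ud = 156.6, S_dd = 117.5
Terminal payoffs (K − S): max(-50.8, 0) = 0, max(1.4, 0) = 1.4, max(40.55, 0) = 40.55
Node u (S = 174): V_u = e^(−0.05)·[0.5042·0.0000 + 0.4958·1.4000] = 0.6602
Node d (S = 130.5): V_d = e^(−0.05)·[0.5042·1.4000 + 0.4958·40.5500] = 19.7942
Node 0 (S = 145): V_0 = e^(−0.05)·[0.5042·0.6602 + 0.4958·19.7942] = 9.6513

$9.65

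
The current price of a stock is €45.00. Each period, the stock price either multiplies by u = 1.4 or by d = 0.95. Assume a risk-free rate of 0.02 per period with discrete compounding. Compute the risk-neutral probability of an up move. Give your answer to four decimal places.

p = 0.1556

Risk-neutral probability p = (1 + 0.02 − 0.95)/(1.4 − 0.95) = 0.0700/0.4500 = 0.1556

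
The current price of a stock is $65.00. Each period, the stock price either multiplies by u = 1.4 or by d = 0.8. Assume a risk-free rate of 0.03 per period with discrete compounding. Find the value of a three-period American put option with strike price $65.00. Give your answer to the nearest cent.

$10.19

Risk-neutral probability p = (1 + 0.03 − 0.8)/(1.4 − 0.8) = 0.2300/0.6000 = 0.3833
Terminal stock prices: S_uuu = 178.4, S_uud = 101.9, S_udd = 58.24, S_ddd = 33.28
Terminal payoffs (K − S): max(-113.4, 0) = 0, max(-36.92, 0) = 0, max(6.76, 0) = 6.76, max(31.72, 0) = 31.72
Node uu (S = 127.4): continuation = 1/1.03·[0.3833·0.0000 + 0.6167·0.0000] = 0.0000; exercise value = 0.0000 ≤ continuation, so V_uu = 0.0000
Node ud (S = 72.8): continuation = 1/1.03·[0.3833·0.0000 + 0.6167·6.7600] = 4.0472; exercise value = 0.0000 ≤ continuation, so V_ud = 4.0472
Node dd (S = 41.6): continuation = 1/1.03·[0.3833·6.7600 + 0.6167·31.7200] = 21.5068; exercise value = 23.4000 > continuation, so V_dd = 23.4000 (exercise)
Node u (S = 91): continuation = 1/1.03·[0.3833·0.0000 + 0.6167·4.0472] = 2.4231; exercise value = 0.0000 ≤ continuation, so V_u = 2.4231
Node d (S = 52): continuation = 1/1.03·[0.3833·4.0472 + 0.6167·23.4000] = 15.5160; exercise value = 13.0000 ≤ continuation, so V_d = 15.5160
Node 0 (S = 65): continuation = 1/1.03·[0.3833·2.4231 + 0.6167·15.5160] = 10.1913; exercise value = 0.0000 ≤ continuation, so V_0 = 10.1913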